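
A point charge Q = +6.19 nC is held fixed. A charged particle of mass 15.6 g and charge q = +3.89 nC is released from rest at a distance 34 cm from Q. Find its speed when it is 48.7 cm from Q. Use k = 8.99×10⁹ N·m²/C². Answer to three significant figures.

Only the electrostatic force acts, so mechanical energy is conserved: ½mv² = U₁ − U₂ = kQq(1/r₁ − 1/r₂).
U₁ − U₂ = (8.99×10⁹ N·m²/C²)(6.19×10⁻⁹ C)(3.89×10⁻⁹ C)(1/0.340 − 1/0.487) = 1.92×10⁻⁷ J.
v = √(2·1.92×10⁻⁷/0.0156) = 4.96×10⁻³ m/s.

4.96×10⁻³ m/s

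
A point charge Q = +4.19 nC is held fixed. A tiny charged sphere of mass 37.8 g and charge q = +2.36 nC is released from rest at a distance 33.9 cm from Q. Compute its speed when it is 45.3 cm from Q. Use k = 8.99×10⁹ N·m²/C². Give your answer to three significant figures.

Only the electrostatic force acts, so mechanical energy is conserved: ½mv² = U₁ − U₂ = kQq(1/r₁ − 1/r₂).
U₁ − U₂ = (8.99×10⁹ N·m²/C²)(4.19×10⁻⁹ C)(2.36×10⁻⁹ C)(1/0.339 − 1/0.453) = 6.60×10⁻⁸ J.
v = √(2·6.60×10⁻⁸/0.0378) = 1.87×10⁻³ m/s.

1.87×10⁻³ m/s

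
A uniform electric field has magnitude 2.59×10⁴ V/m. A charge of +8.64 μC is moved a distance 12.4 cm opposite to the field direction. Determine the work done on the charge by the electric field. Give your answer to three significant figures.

-0.0277 J

The potential change for a displacement 12.4 cm opposite to the field direction is ΔV = +Ed = 3210 V.
W_field = −qΔV = -0.0277 J.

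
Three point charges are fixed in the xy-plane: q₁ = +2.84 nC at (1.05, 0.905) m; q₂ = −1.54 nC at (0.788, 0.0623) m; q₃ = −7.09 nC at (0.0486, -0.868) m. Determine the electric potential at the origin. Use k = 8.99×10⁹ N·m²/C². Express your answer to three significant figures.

-72.4 V

The total potential is the scalar sum of each charge's contribution, V = Σ kqᵢ/rᵢ.
Distances from the field point to each charge: r₁ = 1.39 m, r₂ = 0.790 m, r₃ = 0.869 m.
V = k[(2.84×10⁻⁹)/(1.39) + (-1.54×10⁻⁹)/(0.790) + (-7.09×10⁻⁹)/(0.869)] = -72.4 V.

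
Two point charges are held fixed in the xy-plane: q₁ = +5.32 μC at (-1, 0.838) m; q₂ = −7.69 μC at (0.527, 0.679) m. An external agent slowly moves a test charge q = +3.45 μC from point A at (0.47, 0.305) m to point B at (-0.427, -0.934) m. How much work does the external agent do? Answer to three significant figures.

0.486 J

For quasistatic motion the external work equals the change in potential energy: W_ext = qΔV = q(V_B − V_A).
At A: distances to the source charges are 1.56 m, 0.378 m; V_A = Σ kqᵢ/rᵢ = -1.52×10⁵ V.
At B: distances to the source charges are 1.86 m, 1.87 m; V_B = Σ kqᵢ/rᵢ = -1.12×10⁴ V.
ΔV = V_B − V_A = 1.41×10⁵ V.
W_ext = qΔV = (3.45×10⁻⁶ C)(1.41×10⁵ V) = 0.486 J.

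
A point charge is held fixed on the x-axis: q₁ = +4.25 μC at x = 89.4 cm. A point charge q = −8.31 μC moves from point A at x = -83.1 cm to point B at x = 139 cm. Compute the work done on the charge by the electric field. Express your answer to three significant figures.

The work done by the electric force is W_field = −ΔU = −q(V_B − V_A) = q(V_A − V_B).
At A: distance to the source charge is 1.73 m; V_A = kq₁/r = 2.21×10⁴ V.
At B: distance to the source charge is 0.496 m; V_B = kq₁/r = 7.70×10⁴ V.
ΔV = V_B − V_A = 5.49×10⁴ V.
W_field = −qΔV = −(-8.31×10⁻⁶ C)(5.49×10⁴ V) = 0.456 J.

0.456 J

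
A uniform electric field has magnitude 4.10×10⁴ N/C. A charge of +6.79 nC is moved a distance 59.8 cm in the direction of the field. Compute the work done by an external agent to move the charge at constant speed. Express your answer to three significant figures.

-1.66×10⁻⁴ J

The potential change for a displacement 59.8 cm in the direction of the field is ΔV = −Ed = -2.45×10⁴ V.
W_ext = qΔV = -1.66×10⁻⁴ J.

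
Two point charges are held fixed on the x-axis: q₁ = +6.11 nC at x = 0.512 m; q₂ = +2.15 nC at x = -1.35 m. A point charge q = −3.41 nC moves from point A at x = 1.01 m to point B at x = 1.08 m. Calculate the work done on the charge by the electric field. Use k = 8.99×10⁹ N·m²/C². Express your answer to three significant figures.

The work done by the electric force is W_field = −ΔU = −q(V_B − V_A) = q(V_A − V_B).
At A: distances to the source charges are 0.498 m, 2.36 m; V_A = Σ kqᵢ/rᵢ = 118 V.
At B: distances to the source charges are 0.568 m, 2.43 m; V_B = Σ kqᵢ/rᵢ = 105 V.
ΔV = V_B − V_A = -13.8 V.
W_field = −qΔV = −(-3.41×10⁻⁹ C)(-13.8 V) = -4.72×10⁻⁸ J.

-4.72×10⁻⁸ J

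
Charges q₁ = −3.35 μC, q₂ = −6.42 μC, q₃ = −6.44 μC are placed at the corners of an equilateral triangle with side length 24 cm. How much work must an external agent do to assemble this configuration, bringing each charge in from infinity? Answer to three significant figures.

The work to assemble the configuration equals its total potential energy, U = Σ kqᵢqⱼ/rᵢⱼ over all pairs.
All three pair separations equal the side length, 0.240 m.
U = (0.806) + (0.808) + (1.55) = 3.16 J.

3.16 J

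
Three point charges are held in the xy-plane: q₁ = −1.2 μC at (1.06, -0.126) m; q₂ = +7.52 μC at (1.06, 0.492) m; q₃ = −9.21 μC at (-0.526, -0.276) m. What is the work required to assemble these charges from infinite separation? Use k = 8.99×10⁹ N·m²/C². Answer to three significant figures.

The assembly work is the sum of pairwise potential energies, U = Σ_{i<j} kqᵢqⱼ/rᵢⱼ.
Pair separations: r₁₂ = 0.618 m, r₁₃ = 1.59 m, r₂₃ = 1.76 m.
U = (-0.131) + (0.0624) + (-0.353) = -0.422 J.

-0.422 J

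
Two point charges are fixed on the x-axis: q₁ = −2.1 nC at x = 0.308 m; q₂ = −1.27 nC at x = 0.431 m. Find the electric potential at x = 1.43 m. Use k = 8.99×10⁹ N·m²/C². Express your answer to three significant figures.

The total potential is the scalar sum of each charge's contribution, V = Σ kqᵢ/rᵢ.
Distances from the field point to each charge: r₁ = 1.12 m, r₂ = 0.999 m.
V = k[(-2.10×10⁻⁹)/(1.12) + (-1.27×10⁻⁹)/(0.999)] = -28.3 V.

-28.3 V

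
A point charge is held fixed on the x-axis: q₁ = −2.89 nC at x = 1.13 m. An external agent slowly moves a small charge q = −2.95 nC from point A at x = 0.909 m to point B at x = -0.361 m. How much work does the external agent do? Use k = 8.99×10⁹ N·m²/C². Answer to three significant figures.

For quasistatic motion the external work equals the change in potential energy: W_ext = qΔV = q(V_B − V_A).
At A: distance to the source charge is 0.221 m; V_A = kq₁/r = -118 V.
At B: distance to the source charge is 1.49 m; V_B = kq₁/r = -17.4 V.
ΔV = V_B − V_A = 100 V.
W_ext = qΔV = (-2.95×10⁻⁹ C)(100 V) = -2.95×10⁻⁷ J.

-2.95×10⁻⁷ J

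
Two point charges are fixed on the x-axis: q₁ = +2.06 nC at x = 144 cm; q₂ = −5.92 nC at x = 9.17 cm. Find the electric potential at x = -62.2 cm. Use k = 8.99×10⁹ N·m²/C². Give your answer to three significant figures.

-65.6 V

Electric potential is a scalar, so the contributions from each charge add algebraically: V = Σ kqᵢ/rᵢ.
Distances from the field point to each charge: r₁ = 2.06 m, r₂ = 0.714 m.
V = k[(2.06×10⁻⁹)/(2.06) + (-5.92×10⁻⁹)/(0.714)] = -65.6 V.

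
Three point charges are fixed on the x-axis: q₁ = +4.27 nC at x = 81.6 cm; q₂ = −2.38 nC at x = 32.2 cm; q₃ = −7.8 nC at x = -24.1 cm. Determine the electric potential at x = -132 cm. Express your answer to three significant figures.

-60.0 V

Electric potential is a scalar, so the contributions from each charge add algebraically: V = Σ kqᵢ/rᵢ.
Distances from the field point to each charge: r₁ = 2.14 m, r₂ = 1.64 m, r₃ = 1.08 m.
V = k[(4.27×10⁻⁹)/(2.14) + (-2.38×10⁻⁹)/(1.64) + (-7.80×10⁻⁹)/(1.08)] = -60.0 V.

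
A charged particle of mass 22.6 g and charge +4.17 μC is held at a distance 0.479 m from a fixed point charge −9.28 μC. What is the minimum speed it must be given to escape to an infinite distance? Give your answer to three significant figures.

8.02 m/s

To just escape, total mechanical energy must reach zero at infinity: ½mv²_min + U = 0, so ½mv²_min = −U = |kQq|/r.
|U| = |kQq|/r = (8.99×10⁹ N·m²/C²)(9.28×10⁻⁶)(4.17×10⁻⁶)/(0.479) = 0.726 J.
v_min = √(2|U|/m) = √(2·0.726/0.0226) = 8.02 m/s.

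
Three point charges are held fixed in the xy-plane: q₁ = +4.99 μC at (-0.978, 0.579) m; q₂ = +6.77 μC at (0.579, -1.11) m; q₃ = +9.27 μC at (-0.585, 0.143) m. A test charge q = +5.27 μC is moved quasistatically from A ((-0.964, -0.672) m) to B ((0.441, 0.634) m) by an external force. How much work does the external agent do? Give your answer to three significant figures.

For quasistatic motion the external work equals the change in potential energy: W_ext = qΔV = q(V_B − V_A).
At A: distances to the source charges are 1.25 m, 1.60 m, 0.899 m; V_A = Σ kqᵢ/rᵢ = 1.67×10⁵ V.
At B: distances to the source charges are 1.42 m, 1.75 m, 1.14 m; V_B = Σ kqᵢ/rᵢ = 1.40×10⁵ V.
ΔV = V_B − V_A = -2.69×10⁴ V.
W_ext = qΔV = (5.27×10⁻⁶ C)(-2.69×10⁴ V) = -0.142 J.

-0.142 J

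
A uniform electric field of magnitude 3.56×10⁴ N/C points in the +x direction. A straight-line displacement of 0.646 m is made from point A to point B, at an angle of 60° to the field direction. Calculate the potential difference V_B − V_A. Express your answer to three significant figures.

-1.15×10⁴ V

Only the component of displacement along E changes the potential: ΔV = −E·d·cosθ.
ΔV = −(3.56×10⁴ V/m)(0.646 m)cos60° = -1.15×10⁴ V.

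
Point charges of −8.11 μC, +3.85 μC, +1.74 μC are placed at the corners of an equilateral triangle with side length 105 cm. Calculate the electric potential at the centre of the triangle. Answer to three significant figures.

-3.74×10⁴ V

The total potential is the scalar sum of each charge's contribution, V = Σ kqᵢ/rᵢ.
The distance from each vertex to the centroid is a/√3 = 0.606 m.
V = k[(-8.11×10⁻⁶)/(0.606) + (3.85×10⁻⁶)/(0.606) + (1.74×10⁻⁶)/(0.606)] = -3.74×10⁴ V.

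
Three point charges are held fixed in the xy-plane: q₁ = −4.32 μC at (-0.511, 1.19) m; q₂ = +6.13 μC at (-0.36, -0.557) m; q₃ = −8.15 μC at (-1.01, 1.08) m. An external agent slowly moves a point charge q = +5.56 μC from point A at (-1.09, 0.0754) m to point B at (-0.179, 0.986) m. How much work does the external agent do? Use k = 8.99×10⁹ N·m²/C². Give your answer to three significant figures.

For quasistatic motion the external work equals the change in potential energy: W_ext = qΔV = q(V_B − V_A).
At A: distances to the source charges are 1.26 m, 0.966 m, 1.01 m; V_A = Σ kqᵢ/rᵢ = -4.66×10⁴ V.
At B: distances to the source charges are 0.390 m, 1.55 m, 0.836 m; V_B = Σ kqᵢ/rᵢ = -1.52×10⁵ V.
ΔV = V_B − V_A = -1.05×10⁵ V.
W_ext = qΔV = (5.56×10⁻⁶ C)(-1.05×10⁵ V) = -0.585 J.

-0.585 J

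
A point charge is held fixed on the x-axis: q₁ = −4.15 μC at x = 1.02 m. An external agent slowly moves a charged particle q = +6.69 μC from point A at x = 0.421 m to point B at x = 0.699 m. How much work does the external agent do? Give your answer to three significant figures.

-0.361 J

For quasistatic motion the external work equals the change in potential energy: W_ext = qΔV = q(V_B − V_A).
At A: distance to the source charge is 0.599 m; V_A = kq₁/r = -6.23×10⁴ V.
At B: distance to the source charge is 0.321 m; V_B = kq₁/r = -1.16×10⁵ V.
ΔV = V_B − V_A = -5.39×10⁴ V.
W_ext = qΔV = (6.69×10⁻⁶ C)(-5.39×10⁴ V) = -0.361 J.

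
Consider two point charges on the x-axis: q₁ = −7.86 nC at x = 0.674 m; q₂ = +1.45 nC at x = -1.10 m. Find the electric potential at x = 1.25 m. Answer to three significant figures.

-117 V

The total potential is the scalar sum of each charge's contribution, V = Σ kqᵢ/rᵢ.
Distances from the field point to each charge: r₁ = 0.576 m, r₂ = 2.35 m.
V = k[(-7.86×10⁻⁹)/(0.576) + (1.45×10⁻⁹)/(2.35)] = -117 V.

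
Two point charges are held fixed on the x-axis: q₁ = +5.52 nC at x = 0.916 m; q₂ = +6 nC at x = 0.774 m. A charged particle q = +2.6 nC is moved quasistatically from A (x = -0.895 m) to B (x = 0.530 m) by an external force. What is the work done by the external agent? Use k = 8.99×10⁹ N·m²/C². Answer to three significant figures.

For quasistatic motion the external work equals the change in potential energy: W_ext = qΔV = q(V_B − V_A).
At A: distances to the source charges are 1.81 m, 1.67 m; V_A = Σ kqᵢ/rᵢ = 59.7 V.
At B: distances to the source charges are 0.386 m, 0.244 m; V_B = Σ kqᵢ/rᵢ = 350 V.
ΔV = V_B − V_A = 290 V.
W_ext = qΔV = (2.60×10⁻⁹ C)(290 V) = 7.54×10⁻⁷ J.

7.54×10⁻⁷ J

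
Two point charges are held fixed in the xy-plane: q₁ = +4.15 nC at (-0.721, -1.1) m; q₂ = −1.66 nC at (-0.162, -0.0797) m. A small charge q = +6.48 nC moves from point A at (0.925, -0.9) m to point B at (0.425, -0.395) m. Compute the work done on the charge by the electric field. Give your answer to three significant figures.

4.02×10⁻⁸ J

The work done by the electric force is W_field = −ΔU = −q(V_B − V_A) = q(V_A − V_B).
At A: distances to the source charges are 1.66 m, 1.36 m; V_A = Σ kqᵢ/rᵢ = 11.5 V.
At B: distances to the source charges are 1.35 m, 0.666 m; V_B = Σ kqᵢ/rᵢ = 5.33 V.
ΔV = V_B − V_A = -6.21 V.
W_field = −qΔV = −(6.48×10⁻⁹ C)(-6.21 V) = 4.02×10⁻⁸ J.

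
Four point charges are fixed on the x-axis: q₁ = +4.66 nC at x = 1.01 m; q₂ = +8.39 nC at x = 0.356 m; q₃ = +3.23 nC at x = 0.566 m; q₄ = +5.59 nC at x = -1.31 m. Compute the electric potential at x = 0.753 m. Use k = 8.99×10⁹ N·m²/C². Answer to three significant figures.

533 V

The total potential is the scalar sum of each charge's contribution, V = Σ kqᵢ/rᵢ.
Distances from the field point to each charge: r₁ = 0.257 m, r₂ = 0.397 m, r₃ = 0.187 m, r₄ = 2.06 m.
V = k[(4.66×10⁻⁹)/(0.257) + (8.39×10⁻⁹)/(0.397) + (3.23×10⁻⁹)/(0.187) + (5.59×10⁻⁹)/(2.06)] = 533 V.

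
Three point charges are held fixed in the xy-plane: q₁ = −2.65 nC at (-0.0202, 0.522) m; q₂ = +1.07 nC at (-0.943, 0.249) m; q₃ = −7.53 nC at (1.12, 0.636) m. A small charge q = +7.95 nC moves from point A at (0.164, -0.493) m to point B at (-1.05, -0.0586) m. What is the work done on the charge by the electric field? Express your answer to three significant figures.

The work done by the electric force is W_field = −ΔU = −q(V_B − V_A) = q(V_A − V_B).
At A: distances to the source charges are 1.03 m, 1.33 m, 1.48 m; V_A = Σ kqᵢ/rᵢ = -61.6 V.
At B: distances to the source charges are 1.18 m, 0.326 m, 2.28 m; V_B = Σ kqᵢ/rᵢ = -20.3 V.
ΔV = V_B − V_A = 41.3 V.
W_field = −qΔV = −(7.95×10⁻⁹ C)(41.3 V) = -3.28×10⁻⁷ J.

-3.28×10⁻⁷ J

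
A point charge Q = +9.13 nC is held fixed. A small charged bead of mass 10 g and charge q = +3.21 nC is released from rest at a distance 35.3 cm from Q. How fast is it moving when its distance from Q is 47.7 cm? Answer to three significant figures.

Only the electrostatic force acts, so mechanical energy is conserved: ½mv² = U₁ − U₂ = kQq(1/r₁ − 1/r₂).
U₁ − U₂ = (8.99×10⁹ N·m²/C²)(9.13×10⁻⁹ C)(3.21×10⁻⁹ C)(1/0.353 − 1/0.477) = 1.94×10⁻⁷ J.
v = √(2·1.94×10⁻⁷/0.0100) = 6.23×10⁻³ m/s.

6.23×10⁻³ m/s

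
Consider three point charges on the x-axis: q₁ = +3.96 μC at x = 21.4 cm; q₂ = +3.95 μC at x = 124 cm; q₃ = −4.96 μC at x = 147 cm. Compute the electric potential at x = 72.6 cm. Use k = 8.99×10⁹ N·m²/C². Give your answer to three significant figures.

7.87×10⁴ V

The total potential is the scalar sum of each charge's contribution, V = Σ kqᵢ/rᵢ.
Distances from the field point to each charge: r₁ = 0.512 m, r₂ = 0.514 m, r₃ = 0.744 m.
V = k[(3.96×10⁻⁶)/(0.512) + (3.95×10⁻⁶)/(0.514) + (-4.96×10⁻⁶)/(0.744)] = 7.87×10⁴ V.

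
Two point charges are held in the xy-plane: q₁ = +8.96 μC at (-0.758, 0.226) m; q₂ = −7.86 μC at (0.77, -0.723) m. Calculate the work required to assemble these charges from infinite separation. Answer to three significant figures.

-0.352 J

The assembly work is the sum of pairwise potential energies, U = Σ_{i<j} kqᵢqⱼ/rᵢⱼ.
Pair separations: r₁₂ = 1.80 m.
U = (-0.352) = -0.352 J.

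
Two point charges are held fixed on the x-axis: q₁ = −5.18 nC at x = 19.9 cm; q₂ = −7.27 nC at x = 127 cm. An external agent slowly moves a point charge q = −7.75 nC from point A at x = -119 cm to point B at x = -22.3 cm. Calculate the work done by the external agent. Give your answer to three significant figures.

7.29×10⁻⁷ J

For quasistatic motion the external work equals the change in potential energy: W_ext = qΔV = q(V_B − V_A).
At A: distances to the source charges are 1.39 m, 2.46 m; V_A = Σ kqᵢ/rᵢ = -60.1 V.
At B: distances to the source charges are 0.422 m, 1.49 m; V_B = Σ kqᵢ/rᵢ = -154 V.
ΔV = V_B − V_A = -94.0 V.
W_ext = qΔV = (-7.75×10⁻⁹ C)(-94.0 V) = 7.29×10⁻⁷ J.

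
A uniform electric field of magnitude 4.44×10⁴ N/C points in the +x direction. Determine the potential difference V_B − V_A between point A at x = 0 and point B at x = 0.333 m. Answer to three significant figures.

In a uniform field, potential decreases in the direction of E: V_B − V_A = −E·Δx.
V_B − V_A = −(4.44×10⁴ V/m)(0.333 m) = -1.48×10⁴ V.

-1.48×10⁴ V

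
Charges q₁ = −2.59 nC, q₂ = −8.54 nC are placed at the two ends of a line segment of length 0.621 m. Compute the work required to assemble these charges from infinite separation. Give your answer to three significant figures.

The work to assemble the configuration equals its total potential energy, U = Σ kqᵢqⱼ/rᵢⱼ over all pairs.
The separation is r = 0.621 m.
U = (3.20×10⁻⁷) = 3.20×10⁻⁷ J.

3.20×10⁻⁷ J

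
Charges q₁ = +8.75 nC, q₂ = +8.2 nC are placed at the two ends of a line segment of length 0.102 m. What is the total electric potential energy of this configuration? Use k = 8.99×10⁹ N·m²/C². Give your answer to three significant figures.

6.32×10⁻⁶ J

The assembly work is the sum of pairwise potential energies, U = Σ_{i<j} kqᵢqⱼ/rᵢⱼ.
The separation is r = 0.102 m.
U = (6.32×10⁻⁶) = 6.32×10⁻⁶ J.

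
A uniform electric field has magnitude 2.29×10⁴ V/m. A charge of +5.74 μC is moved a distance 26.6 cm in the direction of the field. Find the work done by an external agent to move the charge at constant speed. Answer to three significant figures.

-0.0350 J

The potential change for a displacement 26.6 cm in the direction of the field is ΔV = −Ed = -6090 V.
W_ext = qΔV = -0.0350 J.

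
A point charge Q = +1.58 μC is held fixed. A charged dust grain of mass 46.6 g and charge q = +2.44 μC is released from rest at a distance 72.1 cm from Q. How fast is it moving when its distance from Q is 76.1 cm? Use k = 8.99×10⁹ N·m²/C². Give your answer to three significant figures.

Only the electrostatic force acts, so mechanical energy is conserved: ½mv² = U₁ − U₂ = kQq(1/r₁ − 1/r₂).
U₁ − U₂ = (8.99×10⁹ N·m²/C²)(1.58×10⁻⁶ C)(2.44×10⁻⁶ C)(1/0.721 − 1/0.761) = 2.53×10⁻³ J.
v = √(2·2.53×10⁻³/0.0466) = 0.329 m/s.

0.329 m/s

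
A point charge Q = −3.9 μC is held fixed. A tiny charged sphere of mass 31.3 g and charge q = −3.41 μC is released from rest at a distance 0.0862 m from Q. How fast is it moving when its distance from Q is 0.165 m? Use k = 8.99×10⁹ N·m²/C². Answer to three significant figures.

6.51 m/s

Only the electrostatic force acts, so mechanical energy is conserved: ½mv² = U₁ − U₂ = kQq(1/r₁ − 1/r₂).
U₁ − U₂ = (8.99×10⁹ N·m²/C²)(-3.90×10⁻⁶ C)(-3.41×10⁻⁶ C)(1/0.0862 − 1/0.165) = 0.662 J.
v = √(2·0.662/0.0313) = 6.51 m/s.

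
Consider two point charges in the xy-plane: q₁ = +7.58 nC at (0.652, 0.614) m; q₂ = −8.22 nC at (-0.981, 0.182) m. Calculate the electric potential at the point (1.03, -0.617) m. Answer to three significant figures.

18.8 V

Electric potential is a scalar, so the contributions from each charge add algebraically: V = Σ kqᵢ/rᵢ.
Distances from the field point to each charge: r₁ = 1.29 m, r₂ = 2.16 m.
V = k[(7.58×10⁻⁹)/(1.29) + (-8.22×10⁻⁹)/(2.16)] = 18.8 V.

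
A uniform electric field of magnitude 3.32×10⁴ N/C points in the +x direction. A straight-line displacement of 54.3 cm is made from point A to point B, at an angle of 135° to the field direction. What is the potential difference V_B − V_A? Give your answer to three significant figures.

Only the component of displacement along E changes the potential: ΔV = −E·d·cosθ.
ΔV = −(3.32×10⁴ V/m)(0.543 m)cos135° = 1.27×10⁴ V.

1.27×10⁴ V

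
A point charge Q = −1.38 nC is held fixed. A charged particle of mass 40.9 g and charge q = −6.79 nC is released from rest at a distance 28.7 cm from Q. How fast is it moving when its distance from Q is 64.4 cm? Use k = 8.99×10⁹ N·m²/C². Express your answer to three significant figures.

2.82×10⁻³ m/s

Only the electrostatic force acts, so mechanical energy is conserved: ½mv² = U₁ − U₂ = kQq(1/r₁ − 1/r₂).
U₁ − U₂ = (8.99×10⁹ N·m²/C²)(-1.38×10⁻⁹ C)(-6.79×10⁻⁹ C)(1/0.287 − 1/0.644) = 1.63×10⁻⁷ J.
v = √(2·1.63×10⁻⁷/0.0409) = 2.82×10⁻³ m/s.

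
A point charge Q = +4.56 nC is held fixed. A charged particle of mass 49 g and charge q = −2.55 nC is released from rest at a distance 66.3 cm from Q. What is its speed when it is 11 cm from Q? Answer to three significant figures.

5.69×10⁻³ m/s

Only the electrostatic force acts, so mechanical energy is conserved: ½mv² = U₁ − U₂ = kQq(1/r₁ − 1/r₂).
U₁ − U₂ = (8.99×10⁹ N·m²/C²)(4.56×10⁻⁹ C)(-2.55×10⁻⁹ C)(1/0.663 − 1/0.110) = 7.93×10⁻⁷ J.
v = √(2·7.93×10⁻⁷/0.0490) = 5.69×10⁻³ m/s.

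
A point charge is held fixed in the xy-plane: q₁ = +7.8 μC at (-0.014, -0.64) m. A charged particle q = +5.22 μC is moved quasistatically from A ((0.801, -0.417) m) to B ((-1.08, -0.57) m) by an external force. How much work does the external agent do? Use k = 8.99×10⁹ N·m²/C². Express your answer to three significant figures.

For quasistatic motion the external work equals the change in potential energy: W_ext = qΔV = q(V_B − V_A).
At A: distance to the source charge is 0.845 m; V_A = kq₁/r = 8.30×10⁴ V.
At B: distance to the source charge is 1.07 m; V_B = kq₁/r = 6.56×10⁴ V.
ΔV = V_B − V_A = -1.73×10⁴ V.
W_ext = qΔV = (5.22×10⁻⁶ C)(-1.73×10⁴ V) = -0.0906 J.

-0.0906 J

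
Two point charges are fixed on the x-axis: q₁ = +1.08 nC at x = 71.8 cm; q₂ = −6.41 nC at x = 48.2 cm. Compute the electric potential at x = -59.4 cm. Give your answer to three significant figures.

The total potential is the scalar sum of each charge's contribution, V = Σ kqᵢ/rᵢ.
Distances from the field point to each charge: r₁ = 1.31 m, r₂ = 1.08 m.
V = k[(1.08×10⁻⁹)/(1.31) + (-6.41×10⁻⁹)/(1.08)] = -46.2 V.

-46.2 V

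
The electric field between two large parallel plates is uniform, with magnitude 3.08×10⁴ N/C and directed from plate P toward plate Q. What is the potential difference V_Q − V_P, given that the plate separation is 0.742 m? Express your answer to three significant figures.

In a uniform field, potential decreases in the direction of E: ΔV = −E·d for a displacement d parallel to E.
Going from P to Q is a displacement of 0.742 m along the field, so V_Q − V_P = −Ed = -2.29×10⁴ V.

-2.29×10⁴ V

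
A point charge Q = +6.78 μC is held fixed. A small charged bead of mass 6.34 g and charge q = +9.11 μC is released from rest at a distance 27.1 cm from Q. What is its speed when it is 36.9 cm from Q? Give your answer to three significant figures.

Only the electrostatic force acts, so mechanical energy is conserved: ½mv² = U₁ − U₂ = kQq(1/r₁ − 1/r₂).
U₁ − U₂ = (8.99×10⁹ N·m²/C²)(6.78×10⁻⁶ C)(9.11×10⁻⁶ C)(1/0.271 − 1/0.369) = 0.544 J.
v = √(2·0.544/6.34×10⁻³) = 13.1 m/s.

13.1 m/s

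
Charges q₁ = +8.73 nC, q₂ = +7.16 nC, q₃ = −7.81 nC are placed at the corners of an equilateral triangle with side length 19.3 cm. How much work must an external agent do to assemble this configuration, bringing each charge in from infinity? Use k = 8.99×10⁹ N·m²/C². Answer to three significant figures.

-2.87×10⁻⁶ J

The work to assemble the configuration equals its total potential energy, U = Σ kqᵢqⱼ/rᵢⱼ over all pairs.
All three pair separations equal the side length, 0.193 m.
U = (2.91×10⁻⁶) + (-3.18×10⁻⁶) + (-2.60×10⁻⁶) = -2.87×10⁻⁶ J.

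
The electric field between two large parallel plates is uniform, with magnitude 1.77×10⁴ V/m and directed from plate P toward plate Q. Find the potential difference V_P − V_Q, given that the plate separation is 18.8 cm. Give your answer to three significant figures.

3330 V

In a uniform field, potential decreases in the direction of E: ΔV = −E·d for a displacement d parallel to E.
Going from Q to P is a displacement of 18.8 cm opposite to the field, so V_P − V_Q = +Ed = 3330 V.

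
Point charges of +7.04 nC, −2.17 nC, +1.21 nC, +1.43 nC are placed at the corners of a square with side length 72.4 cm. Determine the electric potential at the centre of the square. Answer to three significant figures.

132 V

Electric potential is a scalar, so the contributions from each charge add algebraically: V = Σ kqᵢ/rᵢ.
The distance from each corner to the centre is a√2/2 = 0.512 m.
V = k[(7.04×10⁻⁹)/(0.512) + (-2.17×10⁻⁹)/(0.512) + (1.21×10⁻⁹)/(0.512) + (1.43×10⁻⁹)/(0.512)] = 132 V.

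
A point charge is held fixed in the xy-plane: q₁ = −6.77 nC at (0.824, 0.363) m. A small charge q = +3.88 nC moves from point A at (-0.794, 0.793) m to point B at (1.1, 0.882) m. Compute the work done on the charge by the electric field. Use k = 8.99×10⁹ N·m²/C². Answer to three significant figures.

2.61×10⁻⁷ J

The work done by the electric force is W_field = −ΔU = −q(V_B − V_A) = q(V_A − V_B).
At A: distance to the source charge is 1.67 m; V_A = kq₁/r = -36.4 V.
At B: distance to the source charge is 0.588 m; V_B = kq₁/r = -104 V.
ΔV = V_B − V_A = -67.2 V.
W_field = −qΔV = −(3.88×10⁻⁹ C)(-67.2 V) = 2.61×10⁻⁷ J.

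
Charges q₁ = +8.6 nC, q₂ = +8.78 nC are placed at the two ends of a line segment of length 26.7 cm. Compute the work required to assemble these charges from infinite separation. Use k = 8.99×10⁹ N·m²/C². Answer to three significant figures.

The work to assemble the configuration equals its total potential energy, U = Σ kqᵢqⱼ/rᵢⱼ over all pairs.
The separation is r = 0.267 m.
U = (2.54×10⁻⁶) = 2.54×10⁻⁶ J.

2.54×10⁻⁶ J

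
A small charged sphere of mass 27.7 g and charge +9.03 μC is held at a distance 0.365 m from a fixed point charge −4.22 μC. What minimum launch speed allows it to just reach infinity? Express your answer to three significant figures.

8.23 m/s

To just escape, total mechanical energy must reach zero at infinity: ½mv²_min + U = 0, so ½mv²_min = −U = |kQq|/r.
|U| = |kQq|/r = (8.99×10⁹ N·m²/C²)(4.22×10⁻⁶)(9.03×10⁻⁶)/(0.365) = 0.939 J.
v_min = √(2|U|/m) = √(2·0.939/0.0277) = 8.23 m/s.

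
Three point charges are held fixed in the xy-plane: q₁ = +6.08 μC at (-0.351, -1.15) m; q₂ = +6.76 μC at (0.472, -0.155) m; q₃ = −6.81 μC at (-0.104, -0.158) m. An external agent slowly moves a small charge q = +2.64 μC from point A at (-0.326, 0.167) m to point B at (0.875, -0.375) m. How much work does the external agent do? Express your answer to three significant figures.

For quasistatic motion the external work equals the change in potential energy: W_ext = qΔV = q(V_B − V_A).
At A: distances to the source charges are 1.32 m, 0.861 m, 0.394 m; V_A = Σ kqᵢ/rᵢ = -4.34×10⁴ V.
At B: distances to the source charges are 1.45 m, 0.459 m, 1.00 m; V_B = Σ kqᵢ/rᵢ = 1.09×10⁵ V.
ΔV = V_B − V_A = 1.52×10⁵ V.
W_ext = qΔV = (2.64×10⁻⁶ C)(1.52×10⁵ V) = 0.402 J.

0.402 J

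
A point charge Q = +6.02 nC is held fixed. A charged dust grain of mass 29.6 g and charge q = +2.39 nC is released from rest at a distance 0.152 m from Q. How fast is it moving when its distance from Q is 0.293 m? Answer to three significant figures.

5.26×10⁻³ m/s

Only the electrostatic force acts, so mechanical energy is conserved: ½mv² = U₁ − U₂ = kQq(1/r₁ − 1/r₂).
U₁ − U₂ = (8.99×10⁹ N·m²/C²)(6.02×10⁻⁹ C)(2.39×10⁻⁹ C)(1/0.152 − 1/0.293) = 4.10×10⁻⁷ J.
v = √(2·4.10×10⁻⁷/0.0296) = 5.26×10⁻³ m/s.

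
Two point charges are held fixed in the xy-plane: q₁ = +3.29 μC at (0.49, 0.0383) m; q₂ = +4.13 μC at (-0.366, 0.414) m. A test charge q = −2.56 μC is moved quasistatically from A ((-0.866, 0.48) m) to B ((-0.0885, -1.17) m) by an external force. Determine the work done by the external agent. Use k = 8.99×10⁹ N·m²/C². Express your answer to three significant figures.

0.126 J

For quasistatic motion the external work equals the change in potential energy: W_ext = qΔV = q(V_B − V_A).
At A: distances to the source charges are 1.43 m, 0.504 m; V_A = Σ kqᵢ/rᵢ = 9.44×10⁴ V.
At B: distances to the source charges are 1.34 m, 1.61 m; V_B = Σ kqᵢ/rᵢ = 4.52×10⁴ V.
ΔV = V_B − V_A = -4.92×10⁴ V.
W_ext = qΔV = (-2.56×10⁻⁶ C)(-4.92×10⁴ V) = 0.126 J.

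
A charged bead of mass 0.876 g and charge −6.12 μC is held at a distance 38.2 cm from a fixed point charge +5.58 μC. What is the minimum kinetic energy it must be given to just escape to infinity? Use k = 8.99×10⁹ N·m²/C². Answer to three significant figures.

0.804 J

To just escape, total mechanical energy must reach zero at infinity: ½mv²_min + U = 0, so ½mv²_min = −U = |kQq|/r.
|U| = |kQq|/r = (8.99×10⁹ N·m²/C²)(5.58×10⁻⁶)(6.12×10⁻⁶)/(0.382) = 0.804 J.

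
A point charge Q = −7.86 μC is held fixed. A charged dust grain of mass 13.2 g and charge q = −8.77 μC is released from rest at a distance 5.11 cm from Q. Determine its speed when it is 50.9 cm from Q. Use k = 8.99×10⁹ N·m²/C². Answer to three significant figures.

Only the electrostatic force acts, so mechanical energy is conserved: ½mv² = U₁ − U₂ = kQq(1/r₁ − 1/r₂).
U₁ − U₂ = (8.99×10⁹ N·m²/C²)(-7.86×10⁻⁶ C)(-8.77×10⁻⁶ C)(1/0.0511 − 1/0.509) = 10.9 J.
v = √(2·10.9/0.0132) = 40.7 m/s.

40.7 m/s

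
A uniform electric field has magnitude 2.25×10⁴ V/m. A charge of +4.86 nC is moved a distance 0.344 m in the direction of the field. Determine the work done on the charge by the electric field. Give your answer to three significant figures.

3.76×10⁻⁵ J

The potential change for a displacement 0.344 m in the direction of the field is ΔV = −Ed = -7740 V.
W_field = −qΔV = 3.76×10⁻⁵ J.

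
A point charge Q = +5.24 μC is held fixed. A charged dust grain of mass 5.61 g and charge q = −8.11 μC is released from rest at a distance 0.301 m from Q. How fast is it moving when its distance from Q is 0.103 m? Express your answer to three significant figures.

29.5 m/s

Only the electrostatic force acts, so mechanical energy is conserved: ½mv² = U₁ − U₂ = kQq(1/r₁ − 1/r₂).
U₁ − U₂ = (8.99×10⁹ N·m²/C²)(5.24×10⁻⁶ C)(-8.11×10⁻⁶ C)(1/0.301 − 1/0.103) = 2.44 J.
v = √(2·2.44/5.61×10⁻³) = 29.5 m/s.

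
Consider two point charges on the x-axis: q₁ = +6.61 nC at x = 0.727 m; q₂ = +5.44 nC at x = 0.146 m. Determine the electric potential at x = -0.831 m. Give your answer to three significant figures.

88.2 V

Electric potential is a scalar, so the contributions from each charge add algebraically: V = Σ kqᵢ/rᵢ.
Distances from the field point to each charge: r₁ = 1.56 m, r₂ = 0.977 m.
V = k[(6.61×10⁻⁹)/(1.56) + (5.44×10⁻⁹)/(0.977)] = 88.2 V.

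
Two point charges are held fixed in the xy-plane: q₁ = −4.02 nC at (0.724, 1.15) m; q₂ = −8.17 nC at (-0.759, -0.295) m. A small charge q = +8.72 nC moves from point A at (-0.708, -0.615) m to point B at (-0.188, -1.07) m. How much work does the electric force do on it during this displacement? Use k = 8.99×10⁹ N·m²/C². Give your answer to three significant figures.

The work done by the electric force is W_field = −ΔU = −q(V_B − V_A) = q(V_A − V_B).
At A: distances to the source charges are 2.27 m, 0.324 m; V_A = Σ kqᵢ/rᵢ = -243 V.
At B: distances to the source charges are 2.40 m, 0.963 m; V_B = Σ kqᵢ/rᵢ = -91.4 V.
ΔV = V_B − V_A = 151 V.
W_field = −qΔV = −(8.72×10⁻⁹ C)(151 V) = -1.32×10⁻⁶ J.

-1.32×10⁻⁶ J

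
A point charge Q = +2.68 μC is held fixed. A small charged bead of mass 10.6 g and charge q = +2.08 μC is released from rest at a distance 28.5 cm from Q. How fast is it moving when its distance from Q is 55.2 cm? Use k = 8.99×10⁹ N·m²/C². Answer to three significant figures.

Only the electrostatic force acts, so mechanical energy is conserved: ½mv² = U₁ − U₂ = kQq(1/r₁ − 1/r₂).
U₁ − U₂ = (8.99×10⁹ N·m²/C²)(2.68×10⁻⁶ C)(2.08×10⁻⁶ C)(1/0.285 − 1/0.552) = 0.0851 J.
v = √(2·0.0851/0.0106) = 4.01 m/s.

4.01 m/s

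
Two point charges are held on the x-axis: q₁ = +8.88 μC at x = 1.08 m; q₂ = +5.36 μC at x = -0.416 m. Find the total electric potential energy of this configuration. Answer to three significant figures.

0.286 J

The assembly work is the sum of pairwise potential energies, U = Σ_{i<j} kqᵢqⱼ/rᵢⱼ.
Pair separations: r₁₂ = 1.50 m.
U = (0.286) = 0.286 J.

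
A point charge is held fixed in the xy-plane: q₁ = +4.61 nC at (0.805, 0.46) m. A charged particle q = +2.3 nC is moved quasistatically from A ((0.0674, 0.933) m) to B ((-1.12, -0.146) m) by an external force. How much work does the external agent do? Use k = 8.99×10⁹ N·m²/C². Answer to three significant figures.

For quasistatic motion the external work equals the change in potential energy: W_ext = qΔV = q(V_B − V_A).
At A: distance to the source charge is 0.876 m; V_A = kq₁/r = 47.3 V.
At B: distance to the source charge is 2.02 m; V_B = kq₁/r = 20.5 V.
ΔV = V_B − V_A = -26.8 V.
W_ext = qΔV = (2.30×10⁻⁹ C)(-26.8 V) = -6.16×10⁻⁸ J.

-6.16×10⁻⁸ J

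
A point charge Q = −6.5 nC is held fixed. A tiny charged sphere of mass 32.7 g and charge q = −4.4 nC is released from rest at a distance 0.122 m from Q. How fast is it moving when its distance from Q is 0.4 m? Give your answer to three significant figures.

Only the electrostatic force acts, so mechanical energy is conserved: ½mv² = U₁ − U₂ = kQq(1/r₁ − 1/r₂).
U₁ − U₂ = (8.99×10⁹ N·m²/C²)(-6.50×10⁻⁹ C)(-4.40×10⁻⁹ C)(1/0.122 − 1/0.400) = 1.46×10⁻⁶ J.
v = √(2·1.46×10⁻⁶/0.0327) = 9.46×10⁻³ m/s.

9.46×10⁻³ m/s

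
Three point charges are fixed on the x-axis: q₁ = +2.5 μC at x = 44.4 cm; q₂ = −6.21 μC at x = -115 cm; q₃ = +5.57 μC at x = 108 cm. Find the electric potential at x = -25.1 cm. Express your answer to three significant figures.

Electric potential is a scalar, so the contributions from each charge add algebraically: V = Σ kqᵢ/rᵢ.
Distances from the field point to each charge: r₁ = 0.695 m, r₂ = 0.899 m, r₃ = 1.33 m.
V = k[(2.50×10⁻⁶)/(0.695) + (-6.21×10⁻⁶)/(0.899) + (5.57×10⁻⁶)/(1.33)] = 7860 V.

7860 V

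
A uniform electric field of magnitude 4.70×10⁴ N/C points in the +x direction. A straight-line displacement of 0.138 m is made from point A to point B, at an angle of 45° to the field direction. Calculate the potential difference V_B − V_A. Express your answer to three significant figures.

Only the component of displacement along E changes the potential: ΔV = −E·d·cosθ.
ΔV = −(4.70×10⁴ V/m)(0.138 m)cos45° = -4590 V.

-4590 V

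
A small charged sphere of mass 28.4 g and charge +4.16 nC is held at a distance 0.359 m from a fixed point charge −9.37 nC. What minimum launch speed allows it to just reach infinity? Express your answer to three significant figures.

8.29×10⁻³ m/s

To just escape, total mechanical energy must reach zero at infinity: ½mv²_min + U = 0, so ½mv²_min = −U = |kQq|/r.
|U| = |kQq|/r = (8.99×10⁹ N·m²/C²)(9.37×10⁻⁹)(4.16×10⁻⁹)/(0.359) = 9.76×10⁻⁷ J.
v_min = √(2|U|/m) = √(2·9.76×10⁻⁷/0.0284) = 8.29×10⁻³ m/s.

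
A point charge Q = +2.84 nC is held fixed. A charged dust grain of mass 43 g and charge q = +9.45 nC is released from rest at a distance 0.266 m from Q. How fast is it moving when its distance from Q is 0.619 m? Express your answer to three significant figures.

4.90×10⁻³ m/s

Only the electrostatic force acts, so mechanical energy is conserved: ½mv² = U₁ − U₂ = kQq(1/r₁ − 1/r₂).
U₁ − U₂ = (8.99×10⁹ N·m²/C²)(2.84×10⁻⁹ C)(9.45×10⁻⁹ C)(1/0.266 − 1/0.619) = 5.17×10⁻⁷ J.
v = √(2·5.17×10⁻⁷/0.0430) = 4.90×10⁻³ m/s.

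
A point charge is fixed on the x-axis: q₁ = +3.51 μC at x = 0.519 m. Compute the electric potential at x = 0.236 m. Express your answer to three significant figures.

1.12×10⁵ V

Electric potential is a scalar, so the contributions from each charge add algebraically: V = Σ kqᵢ/rᵢ.
V = k[(3.51×10⁻⁶)/(0.283)] = 1.12×10⁵ V.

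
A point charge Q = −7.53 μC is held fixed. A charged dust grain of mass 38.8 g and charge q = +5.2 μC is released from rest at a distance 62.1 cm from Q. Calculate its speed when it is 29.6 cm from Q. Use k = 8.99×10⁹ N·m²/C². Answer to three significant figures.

Only the electrostatic force acts, so mechanical energy is conserved: ½mv² = U₁ − U₂ = kQq(1/r₁ − 1/r₂).
U₁ − U₂ = (8.99×10⁹ N·m²/C²)(-7.53×10⁻⁶ C)(5.20×10⁻⁶ C)(1/0.621 − 1/0.296) = 0.622 J.
v = √(2·0.622/0.0388) = 5.66 m/s.

5.66 m/s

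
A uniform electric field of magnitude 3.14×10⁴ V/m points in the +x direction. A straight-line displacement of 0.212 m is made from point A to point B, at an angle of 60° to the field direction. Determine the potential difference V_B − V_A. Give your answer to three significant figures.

Only the component of displacement along E changes the potential: ΔV = −E·d·cosθ.
ΔV = −(3.14×10⁴ V/m)(0.212 m)cos60° = -3330 V.

-3330 V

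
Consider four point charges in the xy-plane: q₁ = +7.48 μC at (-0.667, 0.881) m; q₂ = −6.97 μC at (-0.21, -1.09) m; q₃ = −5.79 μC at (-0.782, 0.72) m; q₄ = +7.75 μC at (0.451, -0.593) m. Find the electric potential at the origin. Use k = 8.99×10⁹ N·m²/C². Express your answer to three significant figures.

Electric potential is a scalar, so the contributions from each charge add algebraically: V = Σ kqᵢ/rᵢ.
Distances from the field point to each charge: r₁ = 1.11 m, r₂ = 1.11 m, r₃ = 1.06 m, r₄ = 0.745 m.
V = k[(7.48×10⁻⁶)/(1.11) + (-6.97×10⁻⁶)/(1.11) + (-5.79×10⁻⁶)/(1.06) + (7.75×10⁻⁶)/(0.745)] = 4.90×10⁴ V.

4.90×10⁴ V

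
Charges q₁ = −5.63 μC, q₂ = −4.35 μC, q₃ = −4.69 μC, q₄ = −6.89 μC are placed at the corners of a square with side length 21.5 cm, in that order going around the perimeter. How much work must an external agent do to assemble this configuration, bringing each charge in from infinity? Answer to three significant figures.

The assembly work is the sum of pairwise potential energies, U = Σ_{i<j} kqᵢqⱼ/rᵢⱼ.
The four side pairs have separation 0.215 m and the two diagonal pairs 0.304 m.
Summing all 6 pair terms gives U = 6.52 J.

6.52 J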